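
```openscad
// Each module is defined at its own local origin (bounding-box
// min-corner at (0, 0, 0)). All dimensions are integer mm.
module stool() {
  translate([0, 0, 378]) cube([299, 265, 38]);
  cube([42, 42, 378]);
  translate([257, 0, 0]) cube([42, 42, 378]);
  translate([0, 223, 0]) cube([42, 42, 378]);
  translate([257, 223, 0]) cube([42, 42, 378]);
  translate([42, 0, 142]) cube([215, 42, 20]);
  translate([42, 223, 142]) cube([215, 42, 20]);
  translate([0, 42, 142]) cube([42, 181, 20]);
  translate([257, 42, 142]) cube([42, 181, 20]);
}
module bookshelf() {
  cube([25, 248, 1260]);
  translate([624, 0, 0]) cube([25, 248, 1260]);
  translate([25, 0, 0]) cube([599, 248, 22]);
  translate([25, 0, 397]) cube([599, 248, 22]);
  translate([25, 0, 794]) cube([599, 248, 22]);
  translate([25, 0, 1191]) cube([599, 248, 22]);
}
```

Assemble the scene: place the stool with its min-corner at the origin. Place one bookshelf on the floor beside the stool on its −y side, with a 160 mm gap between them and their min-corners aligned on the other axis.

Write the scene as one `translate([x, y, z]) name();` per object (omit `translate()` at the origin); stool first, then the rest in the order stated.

stool();
translate([0, -408, 0]) bookshelf();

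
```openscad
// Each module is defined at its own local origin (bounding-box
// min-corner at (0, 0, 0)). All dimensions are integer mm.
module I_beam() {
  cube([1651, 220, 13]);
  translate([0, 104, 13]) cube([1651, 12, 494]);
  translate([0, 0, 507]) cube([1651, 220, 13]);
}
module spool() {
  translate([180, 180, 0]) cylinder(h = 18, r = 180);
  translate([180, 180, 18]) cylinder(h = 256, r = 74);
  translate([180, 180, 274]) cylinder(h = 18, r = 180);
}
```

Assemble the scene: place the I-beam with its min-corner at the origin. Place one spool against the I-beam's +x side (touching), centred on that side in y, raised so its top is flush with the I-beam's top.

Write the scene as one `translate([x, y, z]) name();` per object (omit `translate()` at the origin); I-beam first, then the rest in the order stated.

I_beam();
translate([1651, -70, 228]) spool();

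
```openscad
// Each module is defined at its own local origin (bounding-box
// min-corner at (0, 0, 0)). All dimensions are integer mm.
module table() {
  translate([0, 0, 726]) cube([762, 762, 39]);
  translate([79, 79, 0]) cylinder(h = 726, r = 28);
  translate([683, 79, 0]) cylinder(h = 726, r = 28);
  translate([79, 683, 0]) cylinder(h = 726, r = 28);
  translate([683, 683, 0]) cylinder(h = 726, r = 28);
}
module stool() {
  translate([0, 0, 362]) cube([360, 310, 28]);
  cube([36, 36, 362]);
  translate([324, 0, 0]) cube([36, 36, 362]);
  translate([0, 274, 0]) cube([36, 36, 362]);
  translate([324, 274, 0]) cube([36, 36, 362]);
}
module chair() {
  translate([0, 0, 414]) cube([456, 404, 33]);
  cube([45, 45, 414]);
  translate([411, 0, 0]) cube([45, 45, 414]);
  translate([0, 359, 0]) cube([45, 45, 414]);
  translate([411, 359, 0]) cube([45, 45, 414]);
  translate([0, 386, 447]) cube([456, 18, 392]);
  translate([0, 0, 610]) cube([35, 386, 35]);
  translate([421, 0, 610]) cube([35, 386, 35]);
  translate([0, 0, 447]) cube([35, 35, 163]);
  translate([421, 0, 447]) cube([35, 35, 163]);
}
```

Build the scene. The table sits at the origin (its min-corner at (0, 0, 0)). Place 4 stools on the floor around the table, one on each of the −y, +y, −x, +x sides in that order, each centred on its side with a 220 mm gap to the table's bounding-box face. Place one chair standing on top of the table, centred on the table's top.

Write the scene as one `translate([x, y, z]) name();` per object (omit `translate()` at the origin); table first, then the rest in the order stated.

table();
translate([201, -530, 0]) stool();
translate([201, 982, 0]) stool();
translate([-580, 226, 0]) stool();
translate([982, 226, 0]) stool();
translate([153, 179, 765]) chair();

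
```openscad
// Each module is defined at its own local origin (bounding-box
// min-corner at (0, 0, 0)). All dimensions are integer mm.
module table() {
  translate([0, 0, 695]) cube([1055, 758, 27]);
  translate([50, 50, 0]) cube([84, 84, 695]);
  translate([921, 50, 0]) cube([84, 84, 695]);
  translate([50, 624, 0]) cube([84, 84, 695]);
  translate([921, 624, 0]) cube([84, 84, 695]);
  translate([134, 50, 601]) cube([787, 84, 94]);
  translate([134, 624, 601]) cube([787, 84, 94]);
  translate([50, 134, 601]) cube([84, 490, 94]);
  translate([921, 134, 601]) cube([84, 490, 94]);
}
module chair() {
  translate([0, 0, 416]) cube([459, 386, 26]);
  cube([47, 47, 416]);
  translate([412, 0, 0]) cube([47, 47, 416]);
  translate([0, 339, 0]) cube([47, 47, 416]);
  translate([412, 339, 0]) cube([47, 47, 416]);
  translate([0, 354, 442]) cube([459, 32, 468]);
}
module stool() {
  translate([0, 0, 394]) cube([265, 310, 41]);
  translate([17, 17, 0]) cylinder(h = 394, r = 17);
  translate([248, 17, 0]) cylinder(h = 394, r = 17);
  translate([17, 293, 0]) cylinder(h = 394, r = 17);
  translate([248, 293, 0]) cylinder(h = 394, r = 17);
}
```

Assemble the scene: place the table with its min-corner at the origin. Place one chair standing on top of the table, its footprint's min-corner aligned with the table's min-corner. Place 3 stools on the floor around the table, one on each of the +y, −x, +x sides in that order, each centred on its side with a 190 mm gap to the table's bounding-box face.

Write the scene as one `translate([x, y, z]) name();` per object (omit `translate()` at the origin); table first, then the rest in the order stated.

table();
translate([0, 0, 722]) chair();
translate([395, 948, 0]) stool();
translate([-455, 224, 0]) stool();
translate([1245, 224, 0]) stool();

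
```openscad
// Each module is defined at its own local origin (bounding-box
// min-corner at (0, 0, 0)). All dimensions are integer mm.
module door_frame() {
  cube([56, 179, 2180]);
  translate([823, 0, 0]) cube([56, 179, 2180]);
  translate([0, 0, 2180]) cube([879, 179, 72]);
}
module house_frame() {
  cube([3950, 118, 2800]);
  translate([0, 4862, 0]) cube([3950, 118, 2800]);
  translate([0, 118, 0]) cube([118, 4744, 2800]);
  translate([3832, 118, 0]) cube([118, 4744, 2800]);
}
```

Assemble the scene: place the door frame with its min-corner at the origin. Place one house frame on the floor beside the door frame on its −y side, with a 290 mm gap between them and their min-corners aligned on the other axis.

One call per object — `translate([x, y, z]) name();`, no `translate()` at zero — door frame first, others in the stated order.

door_frame();
translate([0, -5270, 0]) house_frame();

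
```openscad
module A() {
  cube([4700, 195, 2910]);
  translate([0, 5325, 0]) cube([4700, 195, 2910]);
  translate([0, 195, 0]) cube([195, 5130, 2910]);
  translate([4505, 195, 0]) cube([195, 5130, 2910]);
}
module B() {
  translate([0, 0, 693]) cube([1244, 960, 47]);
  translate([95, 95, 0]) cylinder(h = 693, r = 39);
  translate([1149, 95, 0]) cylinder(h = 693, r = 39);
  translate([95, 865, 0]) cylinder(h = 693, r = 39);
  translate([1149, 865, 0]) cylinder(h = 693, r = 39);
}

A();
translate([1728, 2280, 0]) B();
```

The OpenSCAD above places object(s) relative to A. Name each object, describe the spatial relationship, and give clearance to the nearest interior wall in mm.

A is a house frame. B is a table. The table sits inside the house frame, centred. The clearance to the nearest interior wall is 1533 mm.

Clearances: x = 1533, y = 2085; minimum 1533 mm.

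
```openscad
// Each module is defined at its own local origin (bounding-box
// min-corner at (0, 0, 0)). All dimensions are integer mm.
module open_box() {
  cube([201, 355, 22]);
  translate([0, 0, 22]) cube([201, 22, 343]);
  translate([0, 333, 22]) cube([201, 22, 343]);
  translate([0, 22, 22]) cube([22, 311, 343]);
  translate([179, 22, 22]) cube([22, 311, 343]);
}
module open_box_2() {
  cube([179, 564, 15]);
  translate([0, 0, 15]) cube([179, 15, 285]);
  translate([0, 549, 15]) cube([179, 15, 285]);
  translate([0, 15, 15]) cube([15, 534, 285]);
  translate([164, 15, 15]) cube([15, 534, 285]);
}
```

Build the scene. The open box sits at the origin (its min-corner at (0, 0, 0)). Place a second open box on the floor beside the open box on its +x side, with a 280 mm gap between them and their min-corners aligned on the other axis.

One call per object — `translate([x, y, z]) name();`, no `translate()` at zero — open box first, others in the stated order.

open_box();
translate([481, 0, 0]) open_box_2();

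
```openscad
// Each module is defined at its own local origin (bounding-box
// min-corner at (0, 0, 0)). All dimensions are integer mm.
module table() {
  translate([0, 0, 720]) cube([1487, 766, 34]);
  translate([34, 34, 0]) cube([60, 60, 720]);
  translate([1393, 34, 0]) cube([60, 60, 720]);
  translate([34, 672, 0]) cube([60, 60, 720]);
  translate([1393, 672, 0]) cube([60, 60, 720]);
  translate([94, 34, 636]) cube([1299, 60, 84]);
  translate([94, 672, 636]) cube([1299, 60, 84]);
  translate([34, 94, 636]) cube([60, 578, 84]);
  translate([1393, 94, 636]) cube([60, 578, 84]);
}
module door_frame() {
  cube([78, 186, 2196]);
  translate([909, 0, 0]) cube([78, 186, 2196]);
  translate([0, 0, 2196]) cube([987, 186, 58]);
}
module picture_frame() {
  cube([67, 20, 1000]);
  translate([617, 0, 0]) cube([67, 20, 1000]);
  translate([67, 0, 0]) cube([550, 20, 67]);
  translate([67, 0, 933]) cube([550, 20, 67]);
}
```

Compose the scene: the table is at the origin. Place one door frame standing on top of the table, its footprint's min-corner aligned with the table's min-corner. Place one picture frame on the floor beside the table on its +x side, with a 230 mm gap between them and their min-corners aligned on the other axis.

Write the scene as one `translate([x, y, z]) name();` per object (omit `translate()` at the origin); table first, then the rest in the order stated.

table();
translate([0, 0, 754]) door_frame();
translate([1717, 0, 0]) picture_frame();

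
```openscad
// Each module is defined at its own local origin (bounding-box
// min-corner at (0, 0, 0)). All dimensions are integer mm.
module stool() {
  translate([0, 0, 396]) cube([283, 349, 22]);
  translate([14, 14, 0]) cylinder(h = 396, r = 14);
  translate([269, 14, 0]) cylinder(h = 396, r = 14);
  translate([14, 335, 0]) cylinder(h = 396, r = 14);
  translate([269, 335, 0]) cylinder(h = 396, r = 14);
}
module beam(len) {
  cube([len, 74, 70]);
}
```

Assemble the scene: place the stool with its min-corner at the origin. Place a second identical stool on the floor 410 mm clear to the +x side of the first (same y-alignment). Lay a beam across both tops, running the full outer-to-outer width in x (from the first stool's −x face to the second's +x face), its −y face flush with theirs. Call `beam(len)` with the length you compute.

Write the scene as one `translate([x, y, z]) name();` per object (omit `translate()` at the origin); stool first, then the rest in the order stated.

stool();
translate([693, 0, 0]) stool();
translate([0, 0, 418]) beam(976);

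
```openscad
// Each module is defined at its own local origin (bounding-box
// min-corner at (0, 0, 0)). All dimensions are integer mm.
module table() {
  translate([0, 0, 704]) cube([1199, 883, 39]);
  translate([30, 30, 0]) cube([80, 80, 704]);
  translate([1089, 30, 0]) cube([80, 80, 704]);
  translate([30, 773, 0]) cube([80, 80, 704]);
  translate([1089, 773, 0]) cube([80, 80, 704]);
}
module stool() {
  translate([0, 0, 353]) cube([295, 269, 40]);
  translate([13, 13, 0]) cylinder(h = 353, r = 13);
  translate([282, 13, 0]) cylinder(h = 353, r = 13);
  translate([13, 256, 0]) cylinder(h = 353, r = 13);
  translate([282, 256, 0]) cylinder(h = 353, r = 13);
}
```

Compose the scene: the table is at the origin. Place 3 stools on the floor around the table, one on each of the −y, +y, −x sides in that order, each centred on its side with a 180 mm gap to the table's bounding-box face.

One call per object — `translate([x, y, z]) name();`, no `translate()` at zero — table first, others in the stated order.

table();
translate([452, -449, 0]) stool();
translate([452, 1063, 0]) stool();
translate([-475, 307, 0]) stool();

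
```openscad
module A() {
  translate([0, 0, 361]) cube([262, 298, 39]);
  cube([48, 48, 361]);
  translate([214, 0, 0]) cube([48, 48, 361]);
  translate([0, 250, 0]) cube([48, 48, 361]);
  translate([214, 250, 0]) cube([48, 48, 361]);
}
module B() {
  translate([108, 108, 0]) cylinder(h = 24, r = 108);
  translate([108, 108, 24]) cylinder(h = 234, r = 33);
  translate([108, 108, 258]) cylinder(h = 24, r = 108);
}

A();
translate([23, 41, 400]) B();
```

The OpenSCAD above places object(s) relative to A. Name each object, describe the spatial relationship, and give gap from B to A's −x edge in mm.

A is a stool. B is a spool. The spool is on top of the stool, centred. The gap from the spool to the stool's −x edge is 23 mm.

The spool's min-x is at 23; the stool's min-x is 0; gap = 23 mm.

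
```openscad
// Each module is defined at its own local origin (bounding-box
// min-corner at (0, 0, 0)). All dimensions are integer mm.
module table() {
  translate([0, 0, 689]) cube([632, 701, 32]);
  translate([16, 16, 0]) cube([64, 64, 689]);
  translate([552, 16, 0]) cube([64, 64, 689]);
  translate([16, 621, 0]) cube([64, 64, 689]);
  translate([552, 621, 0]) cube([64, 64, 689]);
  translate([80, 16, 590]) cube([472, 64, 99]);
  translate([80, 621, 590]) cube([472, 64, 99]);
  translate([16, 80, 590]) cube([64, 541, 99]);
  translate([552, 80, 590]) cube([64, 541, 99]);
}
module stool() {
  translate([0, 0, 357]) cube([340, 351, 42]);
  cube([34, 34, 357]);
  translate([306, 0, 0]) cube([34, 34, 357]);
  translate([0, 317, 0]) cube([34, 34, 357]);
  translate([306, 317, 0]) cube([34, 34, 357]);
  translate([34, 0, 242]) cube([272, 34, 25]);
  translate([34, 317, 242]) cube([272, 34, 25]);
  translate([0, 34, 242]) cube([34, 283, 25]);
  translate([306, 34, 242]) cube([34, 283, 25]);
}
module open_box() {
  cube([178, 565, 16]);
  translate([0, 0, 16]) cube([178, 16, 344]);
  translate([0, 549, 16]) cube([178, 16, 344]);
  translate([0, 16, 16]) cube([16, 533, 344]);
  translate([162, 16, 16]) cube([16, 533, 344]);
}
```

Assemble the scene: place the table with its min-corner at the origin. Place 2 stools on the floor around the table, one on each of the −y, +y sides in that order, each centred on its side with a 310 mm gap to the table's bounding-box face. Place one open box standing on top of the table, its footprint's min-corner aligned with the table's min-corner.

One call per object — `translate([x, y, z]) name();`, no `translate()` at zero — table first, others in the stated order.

table();
translate([146, -661, 0]) stool();
translate([146, 1011, 0]) stool();
translate([0, 0, 721]) open_box();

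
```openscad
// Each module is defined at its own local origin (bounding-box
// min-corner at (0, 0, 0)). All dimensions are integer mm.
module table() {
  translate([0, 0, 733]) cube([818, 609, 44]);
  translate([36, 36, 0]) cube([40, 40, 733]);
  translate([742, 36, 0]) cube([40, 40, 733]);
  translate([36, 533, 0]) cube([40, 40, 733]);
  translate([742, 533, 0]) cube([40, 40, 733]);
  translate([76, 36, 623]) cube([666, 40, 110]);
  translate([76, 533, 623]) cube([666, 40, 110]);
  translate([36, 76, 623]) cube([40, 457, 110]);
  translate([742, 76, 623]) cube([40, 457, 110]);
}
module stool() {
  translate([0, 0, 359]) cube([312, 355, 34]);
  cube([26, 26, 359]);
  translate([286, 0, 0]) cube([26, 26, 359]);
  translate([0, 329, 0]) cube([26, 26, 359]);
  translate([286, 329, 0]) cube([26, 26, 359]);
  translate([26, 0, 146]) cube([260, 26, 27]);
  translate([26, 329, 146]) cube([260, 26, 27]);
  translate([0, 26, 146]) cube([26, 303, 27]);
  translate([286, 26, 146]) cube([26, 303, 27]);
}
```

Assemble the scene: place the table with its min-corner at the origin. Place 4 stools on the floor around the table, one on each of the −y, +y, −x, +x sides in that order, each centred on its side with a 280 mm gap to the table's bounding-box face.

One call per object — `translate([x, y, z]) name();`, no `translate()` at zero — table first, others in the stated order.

table();
translate([253, -635, 0]) stool();
translate([253, 889, 0]) stool();
translate([-592, 127, 0]) stool();
translate([1098, 127, 0]) stool();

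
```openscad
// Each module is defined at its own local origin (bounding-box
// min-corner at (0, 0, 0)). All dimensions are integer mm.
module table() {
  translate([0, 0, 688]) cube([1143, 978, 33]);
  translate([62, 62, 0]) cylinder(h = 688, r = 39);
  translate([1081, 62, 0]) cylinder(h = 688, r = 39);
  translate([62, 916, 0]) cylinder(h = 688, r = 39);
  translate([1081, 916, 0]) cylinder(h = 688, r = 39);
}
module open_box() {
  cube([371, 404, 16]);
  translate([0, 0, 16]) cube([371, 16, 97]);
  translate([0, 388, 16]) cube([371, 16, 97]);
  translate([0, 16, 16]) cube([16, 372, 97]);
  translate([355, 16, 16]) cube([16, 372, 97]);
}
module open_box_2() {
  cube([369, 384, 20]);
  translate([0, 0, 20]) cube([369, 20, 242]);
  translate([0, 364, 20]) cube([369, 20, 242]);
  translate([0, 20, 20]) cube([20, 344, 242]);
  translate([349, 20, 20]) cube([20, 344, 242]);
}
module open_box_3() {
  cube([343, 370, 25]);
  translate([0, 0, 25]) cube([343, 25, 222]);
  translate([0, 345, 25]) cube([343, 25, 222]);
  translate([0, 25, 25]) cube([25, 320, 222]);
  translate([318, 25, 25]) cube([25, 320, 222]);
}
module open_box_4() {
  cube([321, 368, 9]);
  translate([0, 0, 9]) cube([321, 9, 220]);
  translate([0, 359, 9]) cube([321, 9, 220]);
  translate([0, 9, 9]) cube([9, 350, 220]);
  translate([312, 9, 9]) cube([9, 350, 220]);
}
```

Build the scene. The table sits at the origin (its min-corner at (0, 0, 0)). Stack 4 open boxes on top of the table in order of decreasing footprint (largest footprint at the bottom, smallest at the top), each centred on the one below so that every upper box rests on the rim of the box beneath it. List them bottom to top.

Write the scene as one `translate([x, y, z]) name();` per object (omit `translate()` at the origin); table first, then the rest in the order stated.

table();
translate([386, 287, 721]) open_box();
translate([387, 297, 834]) open_box_2();
translate([400, 304, 1096]) open_box_3();
translate([411, 305, 1343]) open_box_4();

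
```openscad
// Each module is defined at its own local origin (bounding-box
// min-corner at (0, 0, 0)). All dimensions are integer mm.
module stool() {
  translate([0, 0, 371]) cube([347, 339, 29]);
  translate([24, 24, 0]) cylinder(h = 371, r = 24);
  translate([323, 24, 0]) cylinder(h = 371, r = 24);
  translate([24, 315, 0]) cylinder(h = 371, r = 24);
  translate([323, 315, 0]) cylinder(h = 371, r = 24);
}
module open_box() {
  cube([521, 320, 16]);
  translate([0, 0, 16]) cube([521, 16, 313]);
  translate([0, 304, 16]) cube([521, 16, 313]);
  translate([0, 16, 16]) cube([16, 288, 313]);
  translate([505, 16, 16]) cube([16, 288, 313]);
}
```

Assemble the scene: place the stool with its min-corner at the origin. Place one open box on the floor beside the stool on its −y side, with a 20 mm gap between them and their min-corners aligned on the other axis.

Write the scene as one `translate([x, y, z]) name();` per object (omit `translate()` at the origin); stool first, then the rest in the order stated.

stool();
translate([0, -340, 0]) open_box();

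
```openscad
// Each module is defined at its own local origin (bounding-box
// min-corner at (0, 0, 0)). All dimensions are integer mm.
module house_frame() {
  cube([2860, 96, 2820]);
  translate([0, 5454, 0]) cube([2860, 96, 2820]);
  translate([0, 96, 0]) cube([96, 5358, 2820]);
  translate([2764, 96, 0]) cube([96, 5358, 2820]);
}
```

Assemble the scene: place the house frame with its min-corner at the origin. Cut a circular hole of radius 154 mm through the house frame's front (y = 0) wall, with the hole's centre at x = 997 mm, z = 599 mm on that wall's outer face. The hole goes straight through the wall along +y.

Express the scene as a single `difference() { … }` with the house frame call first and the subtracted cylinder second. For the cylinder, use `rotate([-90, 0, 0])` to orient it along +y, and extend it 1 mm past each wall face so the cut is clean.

difference() {
  house_frame();
  translate([997, -1, 599]) rotate([-90, 0, 0]) cylinder(h = 98, r = 154);
}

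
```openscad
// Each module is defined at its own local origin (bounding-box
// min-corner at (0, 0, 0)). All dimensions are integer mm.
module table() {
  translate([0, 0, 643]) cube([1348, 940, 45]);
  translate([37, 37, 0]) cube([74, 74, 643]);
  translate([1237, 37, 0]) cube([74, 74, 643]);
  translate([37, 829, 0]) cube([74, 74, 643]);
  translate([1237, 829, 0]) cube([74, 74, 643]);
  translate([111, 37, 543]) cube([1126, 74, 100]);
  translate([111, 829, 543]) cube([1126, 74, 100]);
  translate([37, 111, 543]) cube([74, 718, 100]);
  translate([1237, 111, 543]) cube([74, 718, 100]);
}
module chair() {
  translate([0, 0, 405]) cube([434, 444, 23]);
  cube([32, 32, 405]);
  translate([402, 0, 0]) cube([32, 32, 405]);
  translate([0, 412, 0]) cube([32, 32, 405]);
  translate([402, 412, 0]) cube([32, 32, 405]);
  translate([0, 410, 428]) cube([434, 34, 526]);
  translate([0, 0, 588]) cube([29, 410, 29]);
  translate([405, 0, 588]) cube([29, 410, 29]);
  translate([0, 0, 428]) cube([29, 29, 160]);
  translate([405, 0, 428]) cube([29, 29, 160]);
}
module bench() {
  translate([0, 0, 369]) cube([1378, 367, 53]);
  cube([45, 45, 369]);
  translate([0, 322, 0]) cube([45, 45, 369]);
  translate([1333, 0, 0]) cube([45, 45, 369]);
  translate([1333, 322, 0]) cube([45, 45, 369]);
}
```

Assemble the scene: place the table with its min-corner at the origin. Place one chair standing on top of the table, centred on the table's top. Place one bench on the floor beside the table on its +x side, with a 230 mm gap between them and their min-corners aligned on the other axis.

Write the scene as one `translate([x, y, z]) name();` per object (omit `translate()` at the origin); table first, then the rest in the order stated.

table();
translate([457, 248, 688]) chair();
translate([1578, 0, 0]) bench();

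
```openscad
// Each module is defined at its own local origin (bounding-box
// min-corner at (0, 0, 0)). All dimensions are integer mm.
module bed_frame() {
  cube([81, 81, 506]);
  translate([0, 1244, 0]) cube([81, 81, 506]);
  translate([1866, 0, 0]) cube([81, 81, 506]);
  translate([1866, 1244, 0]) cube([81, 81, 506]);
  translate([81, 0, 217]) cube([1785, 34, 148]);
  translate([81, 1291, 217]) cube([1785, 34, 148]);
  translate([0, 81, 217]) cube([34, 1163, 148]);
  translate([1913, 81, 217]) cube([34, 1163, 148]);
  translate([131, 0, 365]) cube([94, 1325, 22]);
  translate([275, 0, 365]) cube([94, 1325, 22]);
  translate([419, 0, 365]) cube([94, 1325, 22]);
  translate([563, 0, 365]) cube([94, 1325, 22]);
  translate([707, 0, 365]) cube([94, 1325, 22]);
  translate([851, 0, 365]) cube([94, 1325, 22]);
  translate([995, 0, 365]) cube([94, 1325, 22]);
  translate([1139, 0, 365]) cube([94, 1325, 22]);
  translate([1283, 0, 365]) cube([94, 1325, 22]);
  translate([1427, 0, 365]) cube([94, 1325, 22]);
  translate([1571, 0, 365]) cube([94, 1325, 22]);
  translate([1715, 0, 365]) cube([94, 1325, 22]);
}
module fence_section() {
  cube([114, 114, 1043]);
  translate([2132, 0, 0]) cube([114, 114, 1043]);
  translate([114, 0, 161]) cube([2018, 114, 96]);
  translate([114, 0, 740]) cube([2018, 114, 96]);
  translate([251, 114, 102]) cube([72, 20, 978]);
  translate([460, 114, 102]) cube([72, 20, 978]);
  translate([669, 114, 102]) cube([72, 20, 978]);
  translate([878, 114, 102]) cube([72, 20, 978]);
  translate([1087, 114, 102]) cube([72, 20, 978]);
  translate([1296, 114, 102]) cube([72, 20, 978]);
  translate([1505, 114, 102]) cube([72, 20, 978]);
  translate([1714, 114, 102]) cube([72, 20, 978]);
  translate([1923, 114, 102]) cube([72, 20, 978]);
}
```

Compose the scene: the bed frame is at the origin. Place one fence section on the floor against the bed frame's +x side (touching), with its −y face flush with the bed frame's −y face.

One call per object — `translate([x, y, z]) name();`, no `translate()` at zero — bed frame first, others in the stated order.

bed_frame();
translate([1947, 0, 0]) fence_section();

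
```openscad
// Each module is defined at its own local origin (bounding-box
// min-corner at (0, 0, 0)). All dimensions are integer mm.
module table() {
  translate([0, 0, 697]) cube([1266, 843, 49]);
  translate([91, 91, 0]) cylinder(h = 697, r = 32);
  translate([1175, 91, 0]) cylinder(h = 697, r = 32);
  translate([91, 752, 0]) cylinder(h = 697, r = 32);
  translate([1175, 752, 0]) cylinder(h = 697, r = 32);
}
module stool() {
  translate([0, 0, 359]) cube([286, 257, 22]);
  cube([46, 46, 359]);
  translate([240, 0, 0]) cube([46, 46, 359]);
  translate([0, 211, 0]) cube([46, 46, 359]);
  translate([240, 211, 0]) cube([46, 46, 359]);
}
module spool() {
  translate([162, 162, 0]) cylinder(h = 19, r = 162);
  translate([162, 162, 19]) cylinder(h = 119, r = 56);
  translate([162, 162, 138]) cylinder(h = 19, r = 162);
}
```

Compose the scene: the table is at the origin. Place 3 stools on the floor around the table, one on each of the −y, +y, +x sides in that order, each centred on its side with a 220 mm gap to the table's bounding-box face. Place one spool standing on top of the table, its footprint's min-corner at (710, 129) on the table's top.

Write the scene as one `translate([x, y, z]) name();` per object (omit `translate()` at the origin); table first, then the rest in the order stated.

table();
translate([490, -477, 0]) stool();
translate([490, 1063, 0]) stool();
translate([1486, 293, 0]) stool();
translate([710, 129, 746]) spool();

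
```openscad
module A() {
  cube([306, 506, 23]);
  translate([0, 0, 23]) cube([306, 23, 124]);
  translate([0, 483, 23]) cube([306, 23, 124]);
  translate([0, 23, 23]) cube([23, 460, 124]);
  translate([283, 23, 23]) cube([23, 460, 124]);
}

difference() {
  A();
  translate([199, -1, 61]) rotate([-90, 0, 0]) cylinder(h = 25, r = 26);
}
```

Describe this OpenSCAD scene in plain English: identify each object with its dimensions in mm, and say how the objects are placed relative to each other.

A is an open storage box with external size 306×506×147 mm and wall thickness 23 mm (the base is also 23 mm thick). The base covers the whole footprint; the four walls stand on the base, with the y-facing walls full-width and the x-facing walls fitting between their inner faces.

The open box has a circular hole of radius 26 mm through its front wall, centred at (x = 199, z = 61).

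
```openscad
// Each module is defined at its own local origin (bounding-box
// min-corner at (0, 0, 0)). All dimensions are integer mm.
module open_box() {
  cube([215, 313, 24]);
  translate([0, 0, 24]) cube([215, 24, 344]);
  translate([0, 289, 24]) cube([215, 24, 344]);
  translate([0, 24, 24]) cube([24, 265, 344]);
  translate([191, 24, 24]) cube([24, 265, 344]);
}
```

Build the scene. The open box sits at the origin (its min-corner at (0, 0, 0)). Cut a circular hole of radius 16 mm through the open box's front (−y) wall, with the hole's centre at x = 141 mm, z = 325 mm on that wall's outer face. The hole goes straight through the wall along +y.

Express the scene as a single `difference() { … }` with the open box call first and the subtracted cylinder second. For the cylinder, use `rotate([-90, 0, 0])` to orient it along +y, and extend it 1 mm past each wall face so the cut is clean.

difference() {
  open_box();
  translate([141, -1, 325]) rotate([-90, 0, 0]) cylinder(h = 26, r = 16);
}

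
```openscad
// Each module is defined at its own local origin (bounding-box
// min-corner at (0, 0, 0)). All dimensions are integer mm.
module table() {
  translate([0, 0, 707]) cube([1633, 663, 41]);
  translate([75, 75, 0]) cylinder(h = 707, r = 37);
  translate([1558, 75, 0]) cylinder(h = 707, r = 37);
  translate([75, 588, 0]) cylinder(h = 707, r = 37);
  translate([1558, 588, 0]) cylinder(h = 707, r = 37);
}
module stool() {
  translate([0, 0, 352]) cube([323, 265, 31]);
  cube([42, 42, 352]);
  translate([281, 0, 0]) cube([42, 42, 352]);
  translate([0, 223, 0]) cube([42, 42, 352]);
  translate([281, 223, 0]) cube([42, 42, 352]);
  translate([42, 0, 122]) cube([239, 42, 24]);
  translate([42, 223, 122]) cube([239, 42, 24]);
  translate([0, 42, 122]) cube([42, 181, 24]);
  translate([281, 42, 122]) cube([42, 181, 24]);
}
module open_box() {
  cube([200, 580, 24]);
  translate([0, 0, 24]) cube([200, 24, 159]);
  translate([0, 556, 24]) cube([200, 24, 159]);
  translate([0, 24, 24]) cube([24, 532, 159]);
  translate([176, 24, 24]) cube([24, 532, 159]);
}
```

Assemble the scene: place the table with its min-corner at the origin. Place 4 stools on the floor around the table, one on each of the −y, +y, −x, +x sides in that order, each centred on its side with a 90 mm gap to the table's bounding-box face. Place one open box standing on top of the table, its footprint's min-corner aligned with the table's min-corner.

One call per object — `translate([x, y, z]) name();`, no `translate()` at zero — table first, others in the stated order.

table();
translate([655, -355, 0]) stool();
translate([655, 753, 0]) stool();
translate([-413, 199, 0]) stool();
translate([1723, 199, 0]) stool();
translate([0, 0, 748]) open_box();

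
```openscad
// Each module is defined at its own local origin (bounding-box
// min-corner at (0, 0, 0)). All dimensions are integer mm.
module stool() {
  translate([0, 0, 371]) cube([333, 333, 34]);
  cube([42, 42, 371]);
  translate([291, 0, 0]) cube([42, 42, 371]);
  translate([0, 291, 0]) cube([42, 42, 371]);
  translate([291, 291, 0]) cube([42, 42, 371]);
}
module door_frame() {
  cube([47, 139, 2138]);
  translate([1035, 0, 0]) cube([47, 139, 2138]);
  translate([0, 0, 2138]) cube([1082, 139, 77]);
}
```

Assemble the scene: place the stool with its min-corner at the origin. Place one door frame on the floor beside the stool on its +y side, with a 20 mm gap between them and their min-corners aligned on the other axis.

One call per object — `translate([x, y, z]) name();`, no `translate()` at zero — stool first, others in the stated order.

stool();
translate([0, 353, 0]) door_frame();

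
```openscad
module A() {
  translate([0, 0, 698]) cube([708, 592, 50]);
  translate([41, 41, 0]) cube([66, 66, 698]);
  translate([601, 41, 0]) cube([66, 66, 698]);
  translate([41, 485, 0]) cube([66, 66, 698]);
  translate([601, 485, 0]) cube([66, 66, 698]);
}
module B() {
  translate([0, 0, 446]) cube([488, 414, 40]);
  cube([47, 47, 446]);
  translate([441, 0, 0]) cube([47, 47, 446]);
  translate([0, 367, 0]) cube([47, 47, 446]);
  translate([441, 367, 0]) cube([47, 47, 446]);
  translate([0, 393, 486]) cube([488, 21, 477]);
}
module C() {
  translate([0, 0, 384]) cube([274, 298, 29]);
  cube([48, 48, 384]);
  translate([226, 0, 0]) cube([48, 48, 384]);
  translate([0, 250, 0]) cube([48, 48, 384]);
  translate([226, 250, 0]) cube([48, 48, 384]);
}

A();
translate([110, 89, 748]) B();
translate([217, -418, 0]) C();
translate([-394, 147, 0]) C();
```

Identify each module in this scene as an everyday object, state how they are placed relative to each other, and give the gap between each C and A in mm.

A is a table. B is a chair. C is a stool. The chair is on top of the table, centred. Two stools sit around the table at the −y, −x sides. The gap between each stool and the table is 120 mm.

Each stool's nearest face is 120 mm from the table's bounding box.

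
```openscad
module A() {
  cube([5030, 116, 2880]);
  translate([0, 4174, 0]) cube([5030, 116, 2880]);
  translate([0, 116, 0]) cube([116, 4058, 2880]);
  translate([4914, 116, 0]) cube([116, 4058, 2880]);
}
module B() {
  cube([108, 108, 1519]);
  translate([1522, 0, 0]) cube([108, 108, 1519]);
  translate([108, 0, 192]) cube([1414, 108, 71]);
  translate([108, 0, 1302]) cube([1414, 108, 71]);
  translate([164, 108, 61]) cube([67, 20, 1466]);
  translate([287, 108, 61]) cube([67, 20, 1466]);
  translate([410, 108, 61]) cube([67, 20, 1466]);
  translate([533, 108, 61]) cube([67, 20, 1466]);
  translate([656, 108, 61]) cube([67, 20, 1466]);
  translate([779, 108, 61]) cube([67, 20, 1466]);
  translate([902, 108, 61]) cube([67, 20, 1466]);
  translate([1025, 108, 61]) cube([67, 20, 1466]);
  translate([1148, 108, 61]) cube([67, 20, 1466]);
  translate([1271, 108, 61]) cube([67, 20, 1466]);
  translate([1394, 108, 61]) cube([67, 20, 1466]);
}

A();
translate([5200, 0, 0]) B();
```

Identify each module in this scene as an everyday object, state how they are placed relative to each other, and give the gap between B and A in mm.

A is a house frame. B is a fence section. The fence section is on the floor beside the house frame on its +x side. The gap between the fence section and the house frame is 170 mm.

The fence section's nearest face is 170 mm from the house frame's +x face.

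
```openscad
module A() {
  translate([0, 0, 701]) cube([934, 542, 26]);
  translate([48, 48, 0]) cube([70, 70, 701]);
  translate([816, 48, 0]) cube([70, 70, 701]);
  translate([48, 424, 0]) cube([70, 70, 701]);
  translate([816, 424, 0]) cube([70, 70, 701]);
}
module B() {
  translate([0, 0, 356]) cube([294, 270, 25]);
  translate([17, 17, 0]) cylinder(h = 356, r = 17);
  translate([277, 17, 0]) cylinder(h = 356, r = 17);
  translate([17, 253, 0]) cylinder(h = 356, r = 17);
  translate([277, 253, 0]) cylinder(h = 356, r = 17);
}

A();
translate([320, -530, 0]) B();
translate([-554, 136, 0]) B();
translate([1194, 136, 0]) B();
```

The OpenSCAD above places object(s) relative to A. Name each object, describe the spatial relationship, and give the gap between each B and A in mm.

A is a table. B is a stool. Three stools sit around the table at the −y, −x, +x sides. The gap between each stool and the table is 260 mm.

Each stool's nearest face is 260 mm from the table's bounding box.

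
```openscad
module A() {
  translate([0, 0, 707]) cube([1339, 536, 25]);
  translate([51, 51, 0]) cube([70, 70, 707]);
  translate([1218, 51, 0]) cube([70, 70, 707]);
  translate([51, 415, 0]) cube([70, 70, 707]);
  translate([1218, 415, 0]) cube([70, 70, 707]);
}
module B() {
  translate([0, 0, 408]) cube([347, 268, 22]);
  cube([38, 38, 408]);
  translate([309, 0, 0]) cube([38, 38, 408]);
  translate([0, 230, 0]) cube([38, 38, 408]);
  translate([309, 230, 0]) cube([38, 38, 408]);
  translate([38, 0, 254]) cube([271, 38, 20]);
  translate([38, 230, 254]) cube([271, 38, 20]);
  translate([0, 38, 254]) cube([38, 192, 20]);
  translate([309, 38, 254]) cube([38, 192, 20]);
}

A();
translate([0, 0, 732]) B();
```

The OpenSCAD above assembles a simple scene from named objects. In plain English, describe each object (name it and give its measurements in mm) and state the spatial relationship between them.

A is a table with a 1339×536 mm rectangular top, 25 mm thick, top surface at z = 732 mm, supported by four 70×70 mm square legs, each inset 51 mm from the nearest pair of top edges, running from the floor.

B is a four-legged stool. The seat is a 347×268×22 mm slab whose top surface is at z = 430 mm; four square legs, each 38×38 mm in cross-section, run from the floor (z = 0) to the underside of the seat, each flush with a corner of the seat. Four stretchers, 38 mm wide and 20 mm tall, connect adjacent legs with their undersides at z = 254 mm, each running between the inner faces of the legs it joins and aligned with the legs' outer faces on the other axis.

The stool is on top of the table.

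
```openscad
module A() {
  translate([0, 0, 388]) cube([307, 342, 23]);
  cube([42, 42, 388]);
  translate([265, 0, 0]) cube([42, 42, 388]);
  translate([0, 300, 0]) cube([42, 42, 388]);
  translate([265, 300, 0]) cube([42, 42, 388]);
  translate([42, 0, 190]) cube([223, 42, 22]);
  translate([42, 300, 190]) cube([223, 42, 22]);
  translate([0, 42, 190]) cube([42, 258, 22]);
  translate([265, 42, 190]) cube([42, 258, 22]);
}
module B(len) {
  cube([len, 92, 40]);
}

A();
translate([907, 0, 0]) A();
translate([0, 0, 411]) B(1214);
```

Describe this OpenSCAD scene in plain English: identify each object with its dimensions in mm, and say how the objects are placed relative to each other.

A is a four-legged stool. The seat is 307×342 mm, 23 mm thick, top at z = 411 mm. It stands on four square legs, each 42×42 mm in cross-section, from z = 0 to the seat underside, each flush with a corner of the seat. Four stretchers, 42 mm wide and 22 mm tall, connect adjacent legs with their undersides at z = 190 mm, each running between the inner faces of the legs it joins and aligned with the legs' outer faces on the other axis.

B is a rectangular beam 1214 mm long (x), 92 mm deep (y), 40 mm thick (z).

The beam spans the tops of two stools placed 600 mm apart, resting at z = 411 mm.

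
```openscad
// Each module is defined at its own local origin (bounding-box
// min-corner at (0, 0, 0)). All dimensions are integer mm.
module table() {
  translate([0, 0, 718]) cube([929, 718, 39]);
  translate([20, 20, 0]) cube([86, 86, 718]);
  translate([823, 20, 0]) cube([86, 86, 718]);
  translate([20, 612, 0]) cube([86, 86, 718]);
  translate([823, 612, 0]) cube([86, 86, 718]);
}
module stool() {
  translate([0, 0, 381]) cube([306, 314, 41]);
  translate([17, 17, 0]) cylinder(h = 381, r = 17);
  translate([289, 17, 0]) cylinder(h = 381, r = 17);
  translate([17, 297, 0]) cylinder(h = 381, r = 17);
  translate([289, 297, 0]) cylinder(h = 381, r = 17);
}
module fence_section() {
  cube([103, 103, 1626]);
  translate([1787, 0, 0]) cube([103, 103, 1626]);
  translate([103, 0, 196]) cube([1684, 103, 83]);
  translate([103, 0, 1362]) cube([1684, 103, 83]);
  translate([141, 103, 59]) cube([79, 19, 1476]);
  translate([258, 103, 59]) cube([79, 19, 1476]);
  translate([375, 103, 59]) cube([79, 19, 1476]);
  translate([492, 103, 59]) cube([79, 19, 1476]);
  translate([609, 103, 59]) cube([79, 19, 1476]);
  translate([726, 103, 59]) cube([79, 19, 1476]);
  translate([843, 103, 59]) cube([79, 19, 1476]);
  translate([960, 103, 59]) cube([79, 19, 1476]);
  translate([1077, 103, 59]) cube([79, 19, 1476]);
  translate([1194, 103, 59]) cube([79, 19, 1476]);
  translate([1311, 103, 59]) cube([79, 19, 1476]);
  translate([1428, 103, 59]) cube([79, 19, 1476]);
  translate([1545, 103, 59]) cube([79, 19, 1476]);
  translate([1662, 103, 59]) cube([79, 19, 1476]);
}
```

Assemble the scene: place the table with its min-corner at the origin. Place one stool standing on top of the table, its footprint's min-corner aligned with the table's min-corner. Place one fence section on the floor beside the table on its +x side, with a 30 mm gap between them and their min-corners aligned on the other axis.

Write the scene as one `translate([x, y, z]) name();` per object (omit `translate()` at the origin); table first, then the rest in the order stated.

table();
translate([0, 0, 757]) stool();
translate([959, 0, 0]) fence_section();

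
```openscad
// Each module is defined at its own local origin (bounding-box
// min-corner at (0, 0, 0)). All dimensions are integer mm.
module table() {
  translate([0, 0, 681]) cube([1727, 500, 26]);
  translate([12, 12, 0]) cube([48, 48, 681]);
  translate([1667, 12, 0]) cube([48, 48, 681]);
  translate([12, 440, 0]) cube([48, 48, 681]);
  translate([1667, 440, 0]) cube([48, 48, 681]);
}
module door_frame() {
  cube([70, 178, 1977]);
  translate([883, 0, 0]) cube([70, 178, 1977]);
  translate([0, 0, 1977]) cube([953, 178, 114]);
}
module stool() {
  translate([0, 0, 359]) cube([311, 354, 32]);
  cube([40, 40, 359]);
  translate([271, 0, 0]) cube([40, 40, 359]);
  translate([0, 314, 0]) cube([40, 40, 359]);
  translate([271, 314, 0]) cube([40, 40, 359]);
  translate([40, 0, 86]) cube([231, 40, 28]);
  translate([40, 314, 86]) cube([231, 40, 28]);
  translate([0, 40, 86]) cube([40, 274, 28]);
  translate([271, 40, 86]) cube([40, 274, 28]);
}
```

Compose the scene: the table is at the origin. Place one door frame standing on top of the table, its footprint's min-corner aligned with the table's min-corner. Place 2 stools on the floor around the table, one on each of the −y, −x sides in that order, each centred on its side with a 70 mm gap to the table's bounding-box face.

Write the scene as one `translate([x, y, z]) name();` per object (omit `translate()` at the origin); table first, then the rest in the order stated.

table();
translate([0, 0, 707]) door_frame();
translate([708, -424, 0]) stool();
translate([-381, 73, 0]) stool();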